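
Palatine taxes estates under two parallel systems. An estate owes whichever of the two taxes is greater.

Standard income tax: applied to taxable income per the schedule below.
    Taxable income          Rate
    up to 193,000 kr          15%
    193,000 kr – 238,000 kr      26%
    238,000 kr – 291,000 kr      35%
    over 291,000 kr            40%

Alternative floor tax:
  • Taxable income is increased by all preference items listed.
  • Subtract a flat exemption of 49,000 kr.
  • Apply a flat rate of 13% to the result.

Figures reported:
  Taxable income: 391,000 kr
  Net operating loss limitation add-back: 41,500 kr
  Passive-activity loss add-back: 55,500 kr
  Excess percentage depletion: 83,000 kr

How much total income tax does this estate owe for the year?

Alternative floor tax:
  Adjusted income: 391,000 kr + 41,500 kr + 55,500 kr + 83,000 kr = 571,000 kr
  Less exemption 49,000 kr → base 522,000 kr
  522,000 kr × 13% = 67,860 kr

Standard income tax:
  193,000 kr × 15% = 28,950 kr
  45,000 kr × 26% = 11,700 kr
  53,000 kr × 35% = 18,550 kr
  100,000 kr × 40% = 40,000 kr
  → 99,200 kr

99,200 kr > 67,860 kr, so the standard income tax governs.

99,200 kr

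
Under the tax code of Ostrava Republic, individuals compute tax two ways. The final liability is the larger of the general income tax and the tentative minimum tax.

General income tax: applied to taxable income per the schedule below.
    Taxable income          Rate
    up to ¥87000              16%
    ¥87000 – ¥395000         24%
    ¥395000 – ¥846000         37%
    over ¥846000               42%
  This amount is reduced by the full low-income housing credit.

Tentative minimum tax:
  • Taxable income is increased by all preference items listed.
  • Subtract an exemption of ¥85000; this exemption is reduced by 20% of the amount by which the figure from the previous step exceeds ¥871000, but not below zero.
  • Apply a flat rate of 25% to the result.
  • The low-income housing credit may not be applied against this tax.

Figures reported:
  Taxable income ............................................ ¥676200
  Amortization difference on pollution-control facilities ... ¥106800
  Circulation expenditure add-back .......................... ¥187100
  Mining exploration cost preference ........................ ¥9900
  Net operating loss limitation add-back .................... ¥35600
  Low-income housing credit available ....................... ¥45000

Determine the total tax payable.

Tentative minimum tax:
  Adjusted income: ¥676200 + ¥106800 + ¥187100 + ¥9900 + ¥35600 = ¥1015600
  Exemption: ¥85000 − 20% × (¥1015600 − ¥871000) = ¥85000 − ¥28920 = ¥56080
  Base: ¥1015600 − ¥56080 = ¥959520
  ¥959520 × 25% = ¥239880

General income tax:
  ¥87000 × 16% = ¥13920
  ¥308000 × 24% = ¥73920
  ¥281200 × 37% = ¥104044
  → ¥191884
  Less low-income housing credit ¥45000 → ¥146884

¥239880 > ¥146884, so the tentative minimum tax is the binding amount.

¥239880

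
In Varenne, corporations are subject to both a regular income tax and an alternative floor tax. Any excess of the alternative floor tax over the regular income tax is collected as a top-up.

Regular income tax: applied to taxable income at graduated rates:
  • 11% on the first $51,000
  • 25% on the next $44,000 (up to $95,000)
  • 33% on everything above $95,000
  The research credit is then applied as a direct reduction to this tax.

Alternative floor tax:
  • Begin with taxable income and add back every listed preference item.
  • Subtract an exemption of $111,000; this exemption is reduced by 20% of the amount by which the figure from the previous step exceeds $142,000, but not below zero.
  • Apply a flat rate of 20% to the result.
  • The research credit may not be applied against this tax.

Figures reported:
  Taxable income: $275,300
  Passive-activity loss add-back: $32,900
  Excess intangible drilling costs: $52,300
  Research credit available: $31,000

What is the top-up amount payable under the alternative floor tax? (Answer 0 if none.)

Regular income tax:
  $51,000 × 11% = $5,610
  $44,000 × 25% = $11,000
  $180,300 × 33% = $59,499
  → $76,109
  Less research credit $31,000 → $45,109

Alternative floor tax:
  Adjusted income: $275,300 + $32,900 + $52,300 = $360,500
  Exemption: $111,000 − 20% × ($360,500 − $142,000) = $111,000 − $43,700 = $67,300
  Base: $360,500 − $67,300 = $293,200
  $293,200 × 20% = $58,640

Excess of alternative floor tax over regular income tax: $58,640 − $45,109 = $13,531.

$13,531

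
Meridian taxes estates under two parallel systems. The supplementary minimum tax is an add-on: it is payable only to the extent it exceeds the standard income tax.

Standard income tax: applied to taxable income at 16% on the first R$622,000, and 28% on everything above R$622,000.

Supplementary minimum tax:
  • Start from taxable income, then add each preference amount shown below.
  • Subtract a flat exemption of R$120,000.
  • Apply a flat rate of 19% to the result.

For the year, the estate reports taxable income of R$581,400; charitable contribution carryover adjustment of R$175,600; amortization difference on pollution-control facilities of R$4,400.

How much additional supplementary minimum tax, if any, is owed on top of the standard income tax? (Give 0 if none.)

R$28,842

Supplementary minimum tax:
  Adjusted income: R$581,400 + R$175,600 + R$4,400 = R$761,400
  Less exemption R$120,000 → base R$641,400
  R$641,400 × 19% = R$121,866

Standard income tax:
  R$581,400 × 16% = R$93,024

Excess of supplementary minimum tax over standard income tax: R$121,866 − R$93,024 = R$28,842.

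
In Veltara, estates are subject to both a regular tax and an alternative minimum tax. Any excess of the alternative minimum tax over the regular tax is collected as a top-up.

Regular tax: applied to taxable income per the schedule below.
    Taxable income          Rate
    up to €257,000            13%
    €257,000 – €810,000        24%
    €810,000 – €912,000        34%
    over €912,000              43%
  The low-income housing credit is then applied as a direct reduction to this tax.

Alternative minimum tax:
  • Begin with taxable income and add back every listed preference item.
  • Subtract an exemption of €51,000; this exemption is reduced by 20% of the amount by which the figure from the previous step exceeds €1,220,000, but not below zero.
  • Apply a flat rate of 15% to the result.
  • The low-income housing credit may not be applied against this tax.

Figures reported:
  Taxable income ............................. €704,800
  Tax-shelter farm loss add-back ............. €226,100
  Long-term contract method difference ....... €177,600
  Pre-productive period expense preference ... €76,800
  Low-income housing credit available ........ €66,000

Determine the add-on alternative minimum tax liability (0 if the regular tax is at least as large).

Alternative minimum tax:
  Adjusted income: €704,800 + €226,100 + €177,600 + €76,800 = €1,185,300
  Exemption: €1,185,300 ≤ €1,220,000, so full €51,000 applies
  Base: €1,185,300 − €51,000 = €1,134,300
  €1,134,300 × 15% = €170,145

Regular tax:
  €257,000 × 13% = €33,410
  €447,800 × 24% = €107,472
  → €140,882
  Less low-income housing credit €66,000 → €74,882

Excess of alternative minimum tax over regular tax: €170,145 − €74,882 = €95,263.

€95,263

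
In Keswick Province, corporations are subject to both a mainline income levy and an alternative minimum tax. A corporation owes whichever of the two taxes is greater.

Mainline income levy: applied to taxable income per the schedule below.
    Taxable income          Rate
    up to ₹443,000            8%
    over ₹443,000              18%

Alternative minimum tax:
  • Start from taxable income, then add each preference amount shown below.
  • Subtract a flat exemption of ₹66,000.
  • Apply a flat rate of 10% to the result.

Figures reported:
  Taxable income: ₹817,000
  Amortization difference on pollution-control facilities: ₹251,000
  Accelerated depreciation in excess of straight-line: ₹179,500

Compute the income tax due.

₹118,150

Alternative minimum tax:
  Adjusted income: ₹817,000 + ₹251,000 + ₹179,500 = ₹1,247,500
  Less exemption ₹66,000 → base ₹1,181,500
  ₹1,181,500 × 10% = ₹118,150

Mainline income levy:
  ₹443,000 × 8% = ₹35,440
  ₹374,000 × 18% = ₹67,320
  → ₹102,760

₹118,150 > ₹102,760, so the alternative minimum tax is the binding amount.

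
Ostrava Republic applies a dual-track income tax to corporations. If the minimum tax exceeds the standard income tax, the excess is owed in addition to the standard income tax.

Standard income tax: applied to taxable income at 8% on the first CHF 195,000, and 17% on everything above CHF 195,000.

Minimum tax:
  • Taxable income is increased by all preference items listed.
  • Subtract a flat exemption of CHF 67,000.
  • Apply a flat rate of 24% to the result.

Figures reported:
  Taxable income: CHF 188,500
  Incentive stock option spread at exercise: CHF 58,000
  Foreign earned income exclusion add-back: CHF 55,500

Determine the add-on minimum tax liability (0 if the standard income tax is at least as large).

CHF 41,320

Minimum tax:
  Adjusted income: CHF 188,500 + CHF 58,000 + CHF 55,500 = CHF 302,000
  Less exemption CHF 67,000 → base CHF 235,000
  CHF 235,000 × 24% = CHF 56,400

Standard income tax:
  CHF 188,500 × 8% = CHF 15,080

Excess of minimum tax over standard income tax: CHF 56,400 − CHF 15,080 = CHF 41,320.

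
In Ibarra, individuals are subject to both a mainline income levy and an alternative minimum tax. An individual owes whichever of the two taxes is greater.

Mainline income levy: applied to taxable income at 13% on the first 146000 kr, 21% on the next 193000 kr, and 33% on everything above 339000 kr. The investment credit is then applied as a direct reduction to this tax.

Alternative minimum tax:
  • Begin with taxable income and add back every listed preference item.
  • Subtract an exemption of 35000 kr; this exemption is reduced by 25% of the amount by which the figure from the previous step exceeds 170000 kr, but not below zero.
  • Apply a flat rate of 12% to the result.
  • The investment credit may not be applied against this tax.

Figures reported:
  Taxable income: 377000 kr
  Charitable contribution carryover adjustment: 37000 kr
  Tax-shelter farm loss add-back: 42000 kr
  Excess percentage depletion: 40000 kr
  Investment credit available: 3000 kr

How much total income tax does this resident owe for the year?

69050 kr

Alternative minimum tax:
  Adjusted income: 377000 kr + 37000 kr + 42000 kr + 40000 kr = 496000 kr
  Exemption: 25% × (496000 kr − 170000 kr) = 81500 kr ≥ 35000 kr, so the exemption is fully phased out
  Base: 496000 kr − 0 kr = 496000 kr
  496000 kr × 12% = 59520 kr

Mainline income levy:
  146000 kr × 13% = 18980 kr
  193000 kr × 21% = 40530 kr
  38000 kr × 33% = 12540 kr
  → 72050 kr
  Less investment credit 3000 kr → 69050 kr

69050 kr > 59520 kr, so the mainline income levy governs.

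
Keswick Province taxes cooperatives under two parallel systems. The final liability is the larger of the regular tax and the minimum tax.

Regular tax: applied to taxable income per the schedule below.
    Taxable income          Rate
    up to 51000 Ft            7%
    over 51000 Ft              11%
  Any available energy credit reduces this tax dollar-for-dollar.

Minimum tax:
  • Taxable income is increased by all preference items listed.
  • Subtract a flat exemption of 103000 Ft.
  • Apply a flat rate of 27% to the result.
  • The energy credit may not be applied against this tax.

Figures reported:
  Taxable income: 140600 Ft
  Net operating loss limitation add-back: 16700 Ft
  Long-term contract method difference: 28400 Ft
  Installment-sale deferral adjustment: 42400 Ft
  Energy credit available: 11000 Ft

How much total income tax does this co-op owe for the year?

33777 Ft

Minimum tax:
  Adjusted income: 140600 Ft + 16700 Ft + 28400 Ft + 42400 Ft = 228100 Ft
  Less exemption 103000 Ft → base 125100 Ft
  125100 Ft × 27% = 33777 Ft

Regular tax:
  51000 Ft × 7% = 3570 Ft
  89600 Ft × 11% = 9856 Ft
  → 13426 Ft
  Less energy credit 11000 Ft → 2426 Ft

33777 Ft > 2426 Ft, so the minimum tax is the binding amount.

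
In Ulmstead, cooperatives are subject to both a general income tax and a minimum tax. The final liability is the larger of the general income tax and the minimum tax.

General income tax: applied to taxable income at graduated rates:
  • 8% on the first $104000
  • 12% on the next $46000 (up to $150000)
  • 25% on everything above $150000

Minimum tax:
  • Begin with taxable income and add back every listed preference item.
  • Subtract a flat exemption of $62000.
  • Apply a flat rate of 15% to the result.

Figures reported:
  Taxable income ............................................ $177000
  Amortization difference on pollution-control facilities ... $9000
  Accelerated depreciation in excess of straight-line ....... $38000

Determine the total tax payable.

Minimum tax:
  Adjusted income: $177000 + $9000 + $38000 = $224000
  Less exemption $62000 → base $162000
  $162000 × 15% = $24300

General income tax:
  $104000 × 8% = $8320
  $46000 × 12% = $5520
  $27000 × 25% = $6750
  → $20590

$24300 > $20590, so the minimum tax is the binding amount.

$24300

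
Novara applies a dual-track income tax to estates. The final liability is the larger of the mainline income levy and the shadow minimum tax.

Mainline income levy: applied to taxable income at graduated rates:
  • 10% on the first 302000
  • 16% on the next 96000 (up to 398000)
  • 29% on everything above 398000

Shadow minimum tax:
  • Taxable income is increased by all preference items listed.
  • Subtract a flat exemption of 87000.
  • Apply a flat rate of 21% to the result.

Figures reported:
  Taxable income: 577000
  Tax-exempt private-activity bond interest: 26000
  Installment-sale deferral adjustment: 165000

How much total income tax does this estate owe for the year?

Shadow minimum tax:
  Adjusted income: 577000 + 26000 + 165000 = 768000
  Less exemption 87000 → base 681000
  681000 × 21% = 143010

Mainline income levy:
  302000 × 10% = 30200
  96000 × 16% = 15360
  179000 × 29% = 51910
  → 97470

143010 > 97470, so the shadow minimum tax is the binding amount.

143010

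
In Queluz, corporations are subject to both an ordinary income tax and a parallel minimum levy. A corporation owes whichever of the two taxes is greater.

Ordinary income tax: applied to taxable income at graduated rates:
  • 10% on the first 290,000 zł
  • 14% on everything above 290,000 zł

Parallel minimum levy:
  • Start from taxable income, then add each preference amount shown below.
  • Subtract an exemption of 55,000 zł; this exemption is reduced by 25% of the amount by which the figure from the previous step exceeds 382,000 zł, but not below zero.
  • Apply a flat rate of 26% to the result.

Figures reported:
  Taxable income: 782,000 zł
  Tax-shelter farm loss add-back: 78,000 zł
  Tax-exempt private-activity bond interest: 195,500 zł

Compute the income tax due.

Parallel minimum levy:
  Adjusted income: 782,000 zł + 78,000 zł + 195,500 zł = 1,055,500 zł
  Exemption: 25% × (1,055,500 zł − 382,000 zł) = 168,375 zł ≥ 55,000 zł, so the exemption is fully phased out
  Base: 1,055,500 zł − 0 zł = 1,055,500 zł
  1,055,500 zł × 26% = 274,430 zł

Ordinary income tax:
  290,000 zł × 10% = 29,000 zł
  492,000 zł × 14% = 68,880 zł
  → 97,880 zł

274,430 zł > 97,880 zł, so the parallel minimum levy is the binding amount.

274,430 zł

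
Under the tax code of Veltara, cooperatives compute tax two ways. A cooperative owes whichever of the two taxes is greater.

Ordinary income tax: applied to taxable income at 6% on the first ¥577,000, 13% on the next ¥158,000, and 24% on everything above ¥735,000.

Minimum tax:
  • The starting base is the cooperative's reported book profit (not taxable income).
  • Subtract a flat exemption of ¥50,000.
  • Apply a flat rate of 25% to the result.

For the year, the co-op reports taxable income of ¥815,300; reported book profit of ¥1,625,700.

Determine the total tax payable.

¥393,925

Ordinary income tax:
  ¥577,000 × 6% = ¥34,620
  ¥158,000 × 13% = ¥20,540
  ¥80,300 × 24% = ¥19,272
  → ¥74,432

Minimum tax:
  Base (reported book profit): ¥1,625,700
  Less exemption ¥50,000 → base ¥1,575,700
  ¥1,575,700 × 25% = ¥393,925

¥393,925 > ¥74,432, so the minimum tax is the binding amount.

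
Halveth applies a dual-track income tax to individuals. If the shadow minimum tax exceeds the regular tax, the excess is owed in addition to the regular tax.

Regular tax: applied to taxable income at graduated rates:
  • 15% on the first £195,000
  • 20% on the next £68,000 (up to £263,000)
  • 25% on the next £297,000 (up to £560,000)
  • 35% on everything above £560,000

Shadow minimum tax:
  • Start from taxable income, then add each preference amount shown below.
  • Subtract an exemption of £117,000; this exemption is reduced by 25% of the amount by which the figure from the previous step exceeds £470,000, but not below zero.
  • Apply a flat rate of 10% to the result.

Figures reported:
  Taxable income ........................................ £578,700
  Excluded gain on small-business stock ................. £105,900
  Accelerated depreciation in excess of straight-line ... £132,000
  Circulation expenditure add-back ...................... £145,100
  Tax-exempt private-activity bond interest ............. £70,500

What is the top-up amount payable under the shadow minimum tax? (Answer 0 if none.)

Regular tax:
  £195,000 × 15% = £29,250
  £68,000 × 20% = £13,600
  £297,000 × 25% = £74,250
  £18,700 × 35% = £6,545
  → £123,645

Shadow minimum tax:
  Adjusted income: £578,700 + £105,900 + £132,000 + £145,100 + £70,500 = £1,032,200
  Exemption: 25% × (£1,032,200 − £470,000) = £140,550 ≥ £117,000, so the exemption is fully phased out
  Base: £1,032,200 − £0 = £1,032,200
  £1,032,200 × 10% = £103,220

£103,220 ≤ £123,645, so no add-on is due.

£0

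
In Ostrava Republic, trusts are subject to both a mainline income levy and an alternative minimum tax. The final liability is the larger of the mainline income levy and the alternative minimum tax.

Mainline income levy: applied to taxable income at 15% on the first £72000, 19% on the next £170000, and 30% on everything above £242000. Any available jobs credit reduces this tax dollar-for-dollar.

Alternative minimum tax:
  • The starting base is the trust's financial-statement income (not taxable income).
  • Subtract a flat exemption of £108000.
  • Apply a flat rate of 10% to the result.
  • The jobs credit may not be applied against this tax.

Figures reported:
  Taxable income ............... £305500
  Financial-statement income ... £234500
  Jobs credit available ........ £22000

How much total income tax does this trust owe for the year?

£40150

Alternative minimum tax:
  Base (financial-statement income): £234500
  Less exemption £108000 → base £126500
  £126500 × 10% = £12650

Mainline income levy:
  £72000 × 15% = £10800
  £170000 × 19% = £32300
  £63500 × 30% = £19050
  → £62150
  Less jobs credit £22000 → £40150

£40150 > £12650, so the mainline income levy governs.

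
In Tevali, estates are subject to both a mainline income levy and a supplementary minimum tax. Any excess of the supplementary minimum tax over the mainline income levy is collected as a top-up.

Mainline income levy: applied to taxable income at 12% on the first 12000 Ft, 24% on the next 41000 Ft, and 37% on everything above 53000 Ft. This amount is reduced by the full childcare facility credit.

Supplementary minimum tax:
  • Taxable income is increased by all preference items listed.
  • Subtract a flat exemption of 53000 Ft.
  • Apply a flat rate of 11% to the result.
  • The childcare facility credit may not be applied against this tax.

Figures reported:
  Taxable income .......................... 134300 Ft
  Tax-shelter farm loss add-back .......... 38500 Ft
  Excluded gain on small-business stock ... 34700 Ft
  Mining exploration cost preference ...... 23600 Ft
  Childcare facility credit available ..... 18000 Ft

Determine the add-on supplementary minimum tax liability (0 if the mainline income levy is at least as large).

0 Ft

Supplementary minimum tax:
  Adjusted income: 134300 Ft + 38500 Ft + 34700 Ft + 23600 Ft = 231100 Ft
  Less exemption 53000 Ft → base 178100 Ft
  178100 Ft × 11% = 19591 Ft

Mainline income levy:
  12000 Ft × 12% = 1440 Ft
  41000 Ft × 24% = 9840 Ft
  81300 Ft × 37% = 30081 Ft
  → 41361 Ft
  Less childcare facility credit 18000 Ft → 23361 Ft

19591 Ft ≤ 23361 Ft, so no add-on is due.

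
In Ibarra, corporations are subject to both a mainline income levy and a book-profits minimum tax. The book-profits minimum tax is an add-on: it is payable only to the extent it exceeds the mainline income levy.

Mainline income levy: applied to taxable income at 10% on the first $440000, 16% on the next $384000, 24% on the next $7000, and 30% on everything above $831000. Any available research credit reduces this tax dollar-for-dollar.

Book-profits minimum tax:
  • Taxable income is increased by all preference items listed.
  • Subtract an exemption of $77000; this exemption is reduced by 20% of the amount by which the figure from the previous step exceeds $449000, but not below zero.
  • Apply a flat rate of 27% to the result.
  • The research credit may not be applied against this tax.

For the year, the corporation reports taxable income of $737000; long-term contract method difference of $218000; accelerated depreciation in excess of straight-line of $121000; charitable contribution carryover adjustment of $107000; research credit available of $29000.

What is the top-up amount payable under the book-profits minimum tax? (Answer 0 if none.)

$256890

Book-profits minimum tax:
  Adjusted income: $737000 + $218000 + $121000 + $107000 = $1183000
  Exemption: 20% × ($1183000 − $449000) = $146800 ≥ $77000, so the exemption is fully phased out
  Base: $1183000 − $0 = $1183000
  $1183000 × 27% = $319410

Mainline income levy:
  $440000 × 10% = $44000
  $297000 × 16% = $47520
  → $91520
  Less research credit $29000 → $62520

Excess of book-profits minimum tax over mainline income levy: $319410 − $62520 = $256890.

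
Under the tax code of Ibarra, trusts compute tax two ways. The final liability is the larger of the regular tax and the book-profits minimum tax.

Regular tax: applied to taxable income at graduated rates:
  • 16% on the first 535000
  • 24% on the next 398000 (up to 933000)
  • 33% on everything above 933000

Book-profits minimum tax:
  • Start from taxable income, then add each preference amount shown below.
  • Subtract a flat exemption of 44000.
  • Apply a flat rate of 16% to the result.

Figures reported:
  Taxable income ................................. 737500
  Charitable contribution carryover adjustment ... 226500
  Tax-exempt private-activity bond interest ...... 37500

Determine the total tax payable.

Book-profits minimum tax:
  Adjusted income: 737500 + 226500 + 37500 = 1001500
  Less exemption 44000 → base 957500
  957500 × 16% = 153200

Regular tax:
  535000 × 16% = 85600
  202500 × 24% = 48600
  → 134200

153200 > 134200, so the book-profits minimum tax is the binding amount.

153200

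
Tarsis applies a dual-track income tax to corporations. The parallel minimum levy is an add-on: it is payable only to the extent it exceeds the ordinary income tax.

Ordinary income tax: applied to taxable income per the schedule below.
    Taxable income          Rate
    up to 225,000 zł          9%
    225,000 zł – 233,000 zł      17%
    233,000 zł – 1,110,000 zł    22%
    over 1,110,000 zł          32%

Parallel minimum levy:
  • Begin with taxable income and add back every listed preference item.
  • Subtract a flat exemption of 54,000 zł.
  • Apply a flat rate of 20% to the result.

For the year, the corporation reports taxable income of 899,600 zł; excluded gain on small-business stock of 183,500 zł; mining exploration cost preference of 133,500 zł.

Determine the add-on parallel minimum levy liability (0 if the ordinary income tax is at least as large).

64,258 zł

Parallel minimum levy:
  Adjusted income: 899,600 zł + 183,500 zł + 133,500 zł = 1,216,600 zł
  Less exemption 54,000 zł → base 1,162,600 zł
  1,162,600 zł × 20% = 232,520 zł

Ordinary income tax:
  225,000 zł × 9% = 20,250 zł
  8,000 zł × 17% = 1,360 zł
  666,600 zł × 22% = 146,652 zł
  → 168,262 zł

Excess of parallel minimum levy over ordinary income tax: 232,520 zł − 168,262 zł = 64,258 zł.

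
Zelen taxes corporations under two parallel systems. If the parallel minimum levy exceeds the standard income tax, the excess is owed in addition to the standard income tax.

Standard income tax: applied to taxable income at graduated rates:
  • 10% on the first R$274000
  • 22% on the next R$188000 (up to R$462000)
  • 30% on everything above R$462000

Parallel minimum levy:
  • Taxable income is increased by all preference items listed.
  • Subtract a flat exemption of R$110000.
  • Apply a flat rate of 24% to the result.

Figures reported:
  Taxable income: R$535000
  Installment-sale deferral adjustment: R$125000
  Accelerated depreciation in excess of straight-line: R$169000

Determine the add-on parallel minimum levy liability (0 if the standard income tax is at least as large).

R$81900

Parallel minimum levy:
  Adjusted income: R$535000 + R$125000 + R$169000 = R$829000
  Less exemption R$110000 → base R$719000
  R$719000 × 24% = R$172560

Standard income tax:
  R$274000 × 10% = R$27400
  R$188000 × 22% = R$41360
  R$73000 × 30% = R$21900
  → R$90660

Excess of parallel minimum levy over standard income tax: R$172560 − R$90660 = R$81900.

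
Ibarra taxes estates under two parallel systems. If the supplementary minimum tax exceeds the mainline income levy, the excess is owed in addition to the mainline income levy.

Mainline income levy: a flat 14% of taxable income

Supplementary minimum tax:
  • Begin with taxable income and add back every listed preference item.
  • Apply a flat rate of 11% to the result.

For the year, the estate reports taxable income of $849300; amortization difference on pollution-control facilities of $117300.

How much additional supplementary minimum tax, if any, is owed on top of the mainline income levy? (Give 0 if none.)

Supplementary minimum tax:
  Adjusted income: $849300 + $117300 = $966600
  $966600 × 11% = $106326

Mainline income levy:
  $849300 × 14% = $118902

$106326 ≤ $118902, so no add-on is due.

$0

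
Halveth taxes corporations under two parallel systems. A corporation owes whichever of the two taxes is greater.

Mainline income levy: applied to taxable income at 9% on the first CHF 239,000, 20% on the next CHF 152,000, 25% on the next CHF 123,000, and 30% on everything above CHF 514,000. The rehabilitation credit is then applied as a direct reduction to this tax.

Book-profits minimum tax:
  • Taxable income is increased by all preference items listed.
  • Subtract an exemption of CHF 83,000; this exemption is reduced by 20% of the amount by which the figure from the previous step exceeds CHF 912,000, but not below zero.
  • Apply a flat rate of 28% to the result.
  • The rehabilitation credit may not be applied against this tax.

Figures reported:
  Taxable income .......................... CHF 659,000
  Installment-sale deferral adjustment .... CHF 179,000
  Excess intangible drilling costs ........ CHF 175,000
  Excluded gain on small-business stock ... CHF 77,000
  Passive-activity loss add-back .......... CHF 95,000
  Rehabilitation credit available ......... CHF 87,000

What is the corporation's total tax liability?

CHF 323,848

Book-profits minimum tax:
  Adjusted income: CHF 659,000 + CHF 179,000 + CHF 175,000 + CHF 77,000 + CHF 95,000 = CHF 1,185,000
  Exemption: CHF 83,000 − 20% × (CHF 1,185,000 − CHF 912,000) = CHF 83,000 − CHF 54,600 = CHF 28,400
  Base: CHF 1,185,000 − CHF 28,400 = CHF 1,156,600
  CHF 1,156,600 × 28% = CHF 323,848

Mainline income levy:
  CHF 239,000 × 9% = CHF 21,510
  CHF 152,000 × 20% = CHF 30,400
  CHF 123,000 × 25% = CHF 30,750
  CHF 145,000 × 30% = CHF 43,500
  → CHF 126,160
  Less rehabilitation credit CHF 87,000 → CHF 39,160

CHF 323,848 > CHF 39,160, so the book-profits minimum tax is the binding amount.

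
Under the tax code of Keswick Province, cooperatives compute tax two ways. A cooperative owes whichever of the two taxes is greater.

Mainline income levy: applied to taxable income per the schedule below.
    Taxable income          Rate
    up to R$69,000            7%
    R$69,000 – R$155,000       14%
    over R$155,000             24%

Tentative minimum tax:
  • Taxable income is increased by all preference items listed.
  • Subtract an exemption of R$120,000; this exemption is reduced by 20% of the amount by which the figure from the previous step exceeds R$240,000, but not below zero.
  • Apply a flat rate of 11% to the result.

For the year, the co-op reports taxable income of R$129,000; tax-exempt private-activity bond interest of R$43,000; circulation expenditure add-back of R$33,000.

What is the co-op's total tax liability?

R$13,230

Tentative minimum tax:
  Adjusted income: R$129,000 + R$43,000 + R$33,000 = R$205,000
  Exemption: R$205,000 ≤ R$240,000, so full R$120,000 applies
  Base: R$205,000 − R$120,000 = R$85,000
  R$85,000 × 11% = R$9,350

Mainline income levy:
  R$69,000 × 7% = R$4,830
  R$60,000 × 14% = R$8,400
  → R$13,230

R$13,230 > R$9,350, so the mainline income levy governs.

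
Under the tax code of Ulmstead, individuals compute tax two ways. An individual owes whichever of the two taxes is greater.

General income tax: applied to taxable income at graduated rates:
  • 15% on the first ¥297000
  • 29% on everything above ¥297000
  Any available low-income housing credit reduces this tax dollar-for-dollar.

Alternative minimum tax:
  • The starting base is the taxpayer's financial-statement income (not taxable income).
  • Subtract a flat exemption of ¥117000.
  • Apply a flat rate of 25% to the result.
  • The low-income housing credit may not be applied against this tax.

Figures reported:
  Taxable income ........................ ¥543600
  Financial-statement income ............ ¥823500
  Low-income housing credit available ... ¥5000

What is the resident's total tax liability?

General income tax:
  ¥297000 × 15% = ¥44550
  ¥246600 × 29% = ¥71514
  → ¥116064
  Less low-income housing credit ¥5000 → ¥111064

Alternative minimum tax:
  Base (financial-statement income): ¥823500
  Less exemption ¥117000 → base ¥706500
  ¥706500 × 25% = ¥176625

¥176625 > ¥111064, so the alternative minimum tax is the binding amount.

¥176625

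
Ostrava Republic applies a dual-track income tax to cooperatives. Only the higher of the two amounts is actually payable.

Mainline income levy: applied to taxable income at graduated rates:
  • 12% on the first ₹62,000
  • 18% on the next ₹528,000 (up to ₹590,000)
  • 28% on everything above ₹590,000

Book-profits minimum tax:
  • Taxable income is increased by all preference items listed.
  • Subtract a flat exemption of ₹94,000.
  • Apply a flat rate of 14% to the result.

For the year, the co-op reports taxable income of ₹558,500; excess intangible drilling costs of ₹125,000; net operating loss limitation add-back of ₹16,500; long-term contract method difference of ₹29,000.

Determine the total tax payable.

Book-profits minimum tax:
  Adjusted income: ₹558,500 + ₹125,000 + ₹16,500 + ₹29,000 = ₹729,000
  Less exemption ₹94,000 → base ₹635,000
  ₹635,000 × 14% = ₹88,900

Mainline income levy:
  ₹62,000 × 12% = ₹7,440
  ₹496,500 × 18% = ₹89,370
  → ₹96,810

₹96,810 > ₹88,900, so the mainline income levy governs.

₹96,810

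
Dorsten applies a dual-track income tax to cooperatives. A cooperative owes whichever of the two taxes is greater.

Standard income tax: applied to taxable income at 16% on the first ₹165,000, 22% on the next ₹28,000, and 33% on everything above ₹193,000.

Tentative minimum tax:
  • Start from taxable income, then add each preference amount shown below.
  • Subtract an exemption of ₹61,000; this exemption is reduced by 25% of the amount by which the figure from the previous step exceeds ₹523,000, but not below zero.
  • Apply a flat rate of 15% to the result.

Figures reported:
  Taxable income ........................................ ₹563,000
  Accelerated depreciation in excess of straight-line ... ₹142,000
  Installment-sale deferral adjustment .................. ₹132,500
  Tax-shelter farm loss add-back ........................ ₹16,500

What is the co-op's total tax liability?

₹154,660

Standard income tax:
  ₹165,000 × 16% = ₹26,400
  ₹28,000 × 22% = ₹6,160
  ₹370,000 × 33% = ₹122,100
  → ₹154,660

Tentative minimum tax:
  Adjusted income: ₹563,000 + ₹142,000 + ₹132,500 + ₹16,500 = ₹854,000
  Exemption: 25% × (₹854,000 − ₹523,000) = ₹82,750 ≥ ₹61,000, so the exemption is fully phased out
  Base: ₹854,000 − ₹0 = ₹854,000
  ₹854,000 × 15% = ₹128,100

₹154,660 > ₹128,100, so the standard income tax governs.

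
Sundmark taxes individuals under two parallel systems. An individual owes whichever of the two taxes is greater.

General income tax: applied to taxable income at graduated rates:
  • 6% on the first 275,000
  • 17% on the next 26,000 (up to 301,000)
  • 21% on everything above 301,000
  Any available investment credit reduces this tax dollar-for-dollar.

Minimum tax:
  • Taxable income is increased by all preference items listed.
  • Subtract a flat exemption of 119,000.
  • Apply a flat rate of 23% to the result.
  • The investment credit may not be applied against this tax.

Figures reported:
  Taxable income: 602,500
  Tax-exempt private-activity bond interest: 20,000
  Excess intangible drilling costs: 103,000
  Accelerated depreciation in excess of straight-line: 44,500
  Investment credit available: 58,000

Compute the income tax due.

149,730

Minimum tax:
  Adjusted income: 602,500 + 20,000 + 103,000 + 44,500 = 770,000
  Less exemption 119,000 → base 651,000
  651,000 × 23% = 149,730

General income tax:
  275,000 × 6% = 16,500
  26,000 × 17% = 4,420
  301,500 × 21% = 63,315
  → 84,235
  Less investment credit 58,000 → 26,235

149,730 > 26,235, so the minimum tax is the binding amount.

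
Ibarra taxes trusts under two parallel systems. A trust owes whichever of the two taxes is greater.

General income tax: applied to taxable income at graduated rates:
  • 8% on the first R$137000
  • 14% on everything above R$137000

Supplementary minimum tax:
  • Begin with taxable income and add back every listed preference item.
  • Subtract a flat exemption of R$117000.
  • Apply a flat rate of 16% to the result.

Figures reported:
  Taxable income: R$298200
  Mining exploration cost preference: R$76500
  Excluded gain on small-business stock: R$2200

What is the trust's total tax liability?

Supplementary minimum tax:
  Adjusted income: R$298200 + R$76500 + R$2200 = R$376900
  Less exemption R$117000 → base R$259900
  R$259900 × 16% = R$41584

General income tax:
  R$137000 × 8% = R$10960
  R$161200 × 14% = R$22568
  → R$33528

R$41584 > R$33528, so the supplementary minimum tax is the binding amount.

R$41584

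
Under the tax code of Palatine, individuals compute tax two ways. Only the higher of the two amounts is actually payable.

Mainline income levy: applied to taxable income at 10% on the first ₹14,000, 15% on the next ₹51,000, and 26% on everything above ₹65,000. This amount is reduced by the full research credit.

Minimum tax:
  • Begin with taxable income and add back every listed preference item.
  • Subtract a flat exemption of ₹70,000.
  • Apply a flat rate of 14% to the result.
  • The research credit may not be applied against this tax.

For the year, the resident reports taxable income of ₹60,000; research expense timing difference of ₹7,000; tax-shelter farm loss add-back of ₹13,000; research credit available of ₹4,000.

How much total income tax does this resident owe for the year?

₹4,300

Minimum tax:
  Adjusted income: ₹60,000 + ₹7,000 + ₹13,000 = ₹80,000
  Less exemption ₹70,000 → base ₹10,000
  ₹10,000 × 14% = ₹1,400

Mainline income levy:
  ₹14,000 × 10% = ₹1,400
  ₹46,000 × 15% = ₹6,900
  → ₹8,300
  Less research credit ₹4,000 → ₹4,300

₹4,300 > ₹1,400, so the mainline income levy governs.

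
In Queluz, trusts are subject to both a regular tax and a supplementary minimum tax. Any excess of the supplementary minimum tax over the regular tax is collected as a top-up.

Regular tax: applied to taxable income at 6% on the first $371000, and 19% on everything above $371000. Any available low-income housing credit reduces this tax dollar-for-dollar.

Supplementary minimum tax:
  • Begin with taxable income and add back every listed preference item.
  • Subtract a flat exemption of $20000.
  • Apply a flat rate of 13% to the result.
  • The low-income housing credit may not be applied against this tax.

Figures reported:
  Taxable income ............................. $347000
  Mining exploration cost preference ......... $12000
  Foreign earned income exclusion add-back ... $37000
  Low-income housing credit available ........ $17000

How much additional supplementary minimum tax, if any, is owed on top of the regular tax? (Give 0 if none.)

Supplementary minimum tax:
  Adjusted income: $347000 + $12000 + $37000 = $396000
  Less exemption $20000 → base $376000
  $376000 × 13% = $48880

Regular tax:
  $347000 × 6% = $20820
  Less low-income housing credit $17000 → $3820

Excess of supplementary minimum tax over regular tax: $48880 − $3820 = $45060.

$45060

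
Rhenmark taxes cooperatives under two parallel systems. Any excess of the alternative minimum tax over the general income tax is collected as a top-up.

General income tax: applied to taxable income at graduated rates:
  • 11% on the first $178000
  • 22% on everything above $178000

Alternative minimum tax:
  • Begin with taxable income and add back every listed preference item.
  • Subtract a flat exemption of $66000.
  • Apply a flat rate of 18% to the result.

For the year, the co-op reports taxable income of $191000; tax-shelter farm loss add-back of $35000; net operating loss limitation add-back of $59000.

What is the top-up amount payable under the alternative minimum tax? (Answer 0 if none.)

General income tax:
  $178000 × 11% = $19580
  $13000 × 22% = $2860
  → $22440

Alternative minimum tax:
  Adjusted income: $191000 + $35000 + $59000 = $285000
  Less exemption $66000 → base $219000
  $219000 × 18% = $39420

Excess of alternative minimum tax over general income tax: $39420 − $22440 = $16980.

$16980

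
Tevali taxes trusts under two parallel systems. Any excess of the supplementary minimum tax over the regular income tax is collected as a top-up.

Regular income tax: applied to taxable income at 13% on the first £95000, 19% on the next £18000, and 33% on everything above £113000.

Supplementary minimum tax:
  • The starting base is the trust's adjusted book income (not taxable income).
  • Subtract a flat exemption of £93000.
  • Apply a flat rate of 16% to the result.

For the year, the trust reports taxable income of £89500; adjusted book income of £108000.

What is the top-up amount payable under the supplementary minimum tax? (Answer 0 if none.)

Supplementary minimum tax:
  Base (adjusted book income): £108000
  Less exemption £93000 → base £15000
  £15000 × 16% = £2400

Regular income tax:
  £89500 × 13% = £11635

£2400 ≤ £11635, so no add-on is due.

£0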